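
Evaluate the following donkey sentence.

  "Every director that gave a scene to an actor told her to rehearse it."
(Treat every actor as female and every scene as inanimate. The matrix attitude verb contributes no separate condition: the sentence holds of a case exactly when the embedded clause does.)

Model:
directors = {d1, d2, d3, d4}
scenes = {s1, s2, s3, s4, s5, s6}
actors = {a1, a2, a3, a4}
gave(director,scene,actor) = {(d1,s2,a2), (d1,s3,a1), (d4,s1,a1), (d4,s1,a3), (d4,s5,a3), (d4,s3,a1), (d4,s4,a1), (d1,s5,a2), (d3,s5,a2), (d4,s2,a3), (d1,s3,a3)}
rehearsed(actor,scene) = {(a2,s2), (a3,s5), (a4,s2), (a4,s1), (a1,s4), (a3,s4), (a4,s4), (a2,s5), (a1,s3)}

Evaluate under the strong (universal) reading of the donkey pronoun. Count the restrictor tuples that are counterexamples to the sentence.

"her" takes "an actor" as antecedent and "it" takes "a scene"; both are donkey pronouns co-varying with the restrictor.
Strong reading: for every (d,s,a) with gave(d,s,a), rehearsed(a,s).
Restrictor triples: (d1,s2,a2)→rehearsed(a2,s2) ✓  (d1,s3,a1)→rehearsed(a1,s3) ✓  (d1,s3,a3)→rehearsed(a3,s3) ✗  (d1,s5,a2)→rehearsed(a2,s5) ✓  (d3,s5,a2)→rehearsed(a2,s5) ✓  (d4,s1,a1)→rehearsed(a1,s1) ✗  (d4,s1,a3)→rehearsed(a3,s1) ✗  (d4,s2,a3)→rehearsed(a3,s2) ✗  (d4,s3,a1)→rehearsed(a1,s3) ✓  (d4,s4,a1)→rehearsed(a1,s4) ✓  (d4,s5,a3)→rehearsed(a3,s5) ✓
Counterexamples (restrictor triples failing the scope): 4.

4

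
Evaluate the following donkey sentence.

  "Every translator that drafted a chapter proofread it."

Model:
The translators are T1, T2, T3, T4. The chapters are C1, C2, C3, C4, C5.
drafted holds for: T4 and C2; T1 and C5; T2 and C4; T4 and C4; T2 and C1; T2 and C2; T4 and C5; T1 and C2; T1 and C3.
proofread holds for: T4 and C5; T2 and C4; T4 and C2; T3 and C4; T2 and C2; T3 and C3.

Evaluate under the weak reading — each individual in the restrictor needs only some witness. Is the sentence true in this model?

"it" takes "a chapter" as antecedent — a donkey pronoun bound across the clause boundary.
Weak reading: every translator t with some drafted-chapter has at least one drafted-chapter c such that proofread(t,c).
Per translator: T1:✗  T2:✓  T4:✓
T1 has no witness among its drafted-chapters.

False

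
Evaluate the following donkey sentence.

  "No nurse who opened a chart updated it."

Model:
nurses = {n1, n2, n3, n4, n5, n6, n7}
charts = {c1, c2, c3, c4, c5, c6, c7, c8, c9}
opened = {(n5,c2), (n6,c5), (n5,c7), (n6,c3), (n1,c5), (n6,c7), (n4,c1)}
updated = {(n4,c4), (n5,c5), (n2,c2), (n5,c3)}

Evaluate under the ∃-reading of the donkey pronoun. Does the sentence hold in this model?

True

"it" takes "a chart" as antecedent — a donkey pronoun bound across the clause boundary.
Truth condition: for no (n,c) with opened(n,c) does updated(n,c) hold.
Restrictor pairs — does the scope hold? (n1,c5):fails  (n4,c1):fails  (n5,c2):fails  (n5,c7):fails  (n6,c3):fails  (n6,c5):fails  (n6,c7):fails
Scope holds for no restrictor pair, so the sentence is true.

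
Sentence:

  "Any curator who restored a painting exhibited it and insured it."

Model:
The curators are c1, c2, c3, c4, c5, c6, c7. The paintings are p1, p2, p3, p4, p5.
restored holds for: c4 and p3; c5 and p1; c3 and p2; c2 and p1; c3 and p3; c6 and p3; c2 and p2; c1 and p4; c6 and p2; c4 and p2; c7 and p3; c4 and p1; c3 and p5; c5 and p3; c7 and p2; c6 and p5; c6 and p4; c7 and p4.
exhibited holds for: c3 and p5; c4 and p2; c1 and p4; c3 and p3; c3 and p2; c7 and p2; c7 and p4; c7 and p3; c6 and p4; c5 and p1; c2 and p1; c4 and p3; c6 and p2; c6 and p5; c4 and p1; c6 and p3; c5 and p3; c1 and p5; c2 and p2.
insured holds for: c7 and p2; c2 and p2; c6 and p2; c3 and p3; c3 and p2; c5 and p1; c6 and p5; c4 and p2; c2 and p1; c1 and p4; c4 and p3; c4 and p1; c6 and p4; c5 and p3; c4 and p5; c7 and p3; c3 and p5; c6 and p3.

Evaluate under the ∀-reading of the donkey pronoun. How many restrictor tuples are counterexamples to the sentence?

"it" takes "a painting" as antecedent — a donkey pronoun bound across the clause boundary.
Strong reading: for every (c,p) with restored(c,p), exhibited(c,p) ∧ insured(c,p).
Restrictor pairs: (c1,p4) ✓  (c2,p1) ✓  (c2,p2) ✓  (c3,p2) ✓  (c3,p3) ✓  (c3,p5) ✓  (c4,p1) ✓  (c4,p2) ✓  (c4,p3) ✓  (c5,p1) ✓  (c5,p3) ✓  (c6,p2) ✓  (c6,p3) ✓  (c6,p4) ✓  (c6,p5) ✓  (c7,p2) ✓  (c7,p3) ✓  (c7,p4) ✗
Counterexamples (restrictor pairs failing the scope): 1.

1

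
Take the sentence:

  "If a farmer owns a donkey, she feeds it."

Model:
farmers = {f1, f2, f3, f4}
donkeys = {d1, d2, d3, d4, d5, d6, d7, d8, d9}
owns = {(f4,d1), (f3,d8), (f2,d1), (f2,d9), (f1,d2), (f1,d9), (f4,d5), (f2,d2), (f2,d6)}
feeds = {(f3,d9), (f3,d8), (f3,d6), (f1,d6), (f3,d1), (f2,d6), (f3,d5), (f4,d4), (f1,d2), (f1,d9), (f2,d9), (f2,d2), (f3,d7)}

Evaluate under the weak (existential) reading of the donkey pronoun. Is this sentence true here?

"it" takes "a donkey" as antecedent — a donkey pronoun bound across the clause boundary.
Weak reading: every farmer f with some owns-donkey has at least one owns-donkey d such that feeds(f,d).
Per farmer: f1:✓  f2:✓  f3:✓  f4:✗
f4 has no witness among its owns-donkeys.

False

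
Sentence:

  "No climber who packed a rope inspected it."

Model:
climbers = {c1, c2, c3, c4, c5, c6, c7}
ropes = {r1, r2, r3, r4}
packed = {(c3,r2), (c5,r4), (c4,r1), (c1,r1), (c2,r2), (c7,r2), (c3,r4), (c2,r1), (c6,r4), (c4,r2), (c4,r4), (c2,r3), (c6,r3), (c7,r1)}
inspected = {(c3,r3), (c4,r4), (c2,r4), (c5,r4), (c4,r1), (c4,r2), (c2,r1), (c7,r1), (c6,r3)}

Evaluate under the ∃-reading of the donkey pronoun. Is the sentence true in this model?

False

"it" takes "a rope" as antecedent — a donkey pronoun bound across the clause boundary.
Truth condition: for no (c,r) with packed(c,r) does inspected(c,r) hold.
Restrictor pairs — does the scope hold? (c1,r1):fails  (c2,r1):holds  (c2,r2):fails  (c2,r3):fails  (c3,r2):fails  (c3,r4):fails  (c4,r1):holds  (c4,r2):holds  (c4,r4):holds  (c5,r4):holds  (c6,r3):holds  (c6,r4):fails  (c7,r1):holds  (c7,r2):fails
Scope holds for 7 pair(s), so the sentence is false.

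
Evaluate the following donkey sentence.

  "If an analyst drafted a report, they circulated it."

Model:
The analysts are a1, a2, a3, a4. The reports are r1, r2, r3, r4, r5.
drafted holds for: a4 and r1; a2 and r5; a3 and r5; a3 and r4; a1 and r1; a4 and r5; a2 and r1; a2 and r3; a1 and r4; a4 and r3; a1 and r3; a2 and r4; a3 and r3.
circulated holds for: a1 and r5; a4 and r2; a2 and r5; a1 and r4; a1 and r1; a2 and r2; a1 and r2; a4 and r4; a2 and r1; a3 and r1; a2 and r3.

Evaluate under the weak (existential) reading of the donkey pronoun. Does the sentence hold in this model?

"it" takes "a report" as antecedent — a donkey pronoun bound across the clause boundary.
Weak reading: every analyst a with some drafted-report has at least one drafted-report r such that circulated(a,r).
Per analyst: a1:✓  a2:✓  a3:✗  a4:✗
a3 has no witness among its drafted-reports.

False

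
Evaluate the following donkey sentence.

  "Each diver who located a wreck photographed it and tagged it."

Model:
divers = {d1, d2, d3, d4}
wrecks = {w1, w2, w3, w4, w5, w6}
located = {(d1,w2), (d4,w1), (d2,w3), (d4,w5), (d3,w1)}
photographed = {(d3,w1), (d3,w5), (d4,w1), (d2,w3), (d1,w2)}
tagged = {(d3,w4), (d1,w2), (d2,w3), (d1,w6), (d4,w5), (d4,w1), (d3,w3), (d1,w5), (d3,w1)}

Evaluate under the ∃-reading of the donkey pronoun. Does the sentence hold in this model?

True

"it" takes "a wreck" as antecedent — a donkey pronoun bound across the clause boundary.
Weak reading: every diver d with some located-wreck has at least one located-wreck w such that photographed(d,w) ∧ tagged(d,w).
Per diver: d1:✓  d2:✓  d3:✓  d4:✓
Every diver in the restrictor has a witness.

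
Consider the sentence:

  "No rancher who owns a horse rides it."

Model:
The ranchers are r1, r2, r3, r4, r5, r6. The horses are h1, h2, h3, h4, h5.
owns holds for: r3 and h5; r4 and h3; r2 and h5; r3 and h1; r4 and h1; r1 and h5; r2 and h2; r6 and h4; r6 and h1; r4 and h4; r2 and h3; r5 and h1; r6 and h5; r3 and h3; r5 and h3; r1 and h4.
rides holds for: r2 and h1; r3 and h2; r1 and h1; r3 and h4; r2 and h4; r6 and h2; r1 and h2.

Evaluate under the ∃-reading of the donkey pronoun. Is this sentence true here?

True

"it" takes "a horse" as antecedent — a donkey pronoun bound across the clause boundary.
Truth condition: for no (r,h) with owns(r,h) does rides(r,h) hold.
Restrictor pairs — does the scope hold? (r1,h4):fails  (r1,h5):fails  (r2,h2):fails  (r2,h3):fails  (r2,h5):fails  (r3,h1):fails  (r3,h3):fails  (r3,h5):fails  (r4,h1):fails  (r4,h3):fails  (r4,h4):fails  (r5,h1):fails  (r5,h3):fails  (r6,h1):fails  (r6,h4):fails  (r6,h5):fails
Scope holds for no restrictor pair, so the sentence is true.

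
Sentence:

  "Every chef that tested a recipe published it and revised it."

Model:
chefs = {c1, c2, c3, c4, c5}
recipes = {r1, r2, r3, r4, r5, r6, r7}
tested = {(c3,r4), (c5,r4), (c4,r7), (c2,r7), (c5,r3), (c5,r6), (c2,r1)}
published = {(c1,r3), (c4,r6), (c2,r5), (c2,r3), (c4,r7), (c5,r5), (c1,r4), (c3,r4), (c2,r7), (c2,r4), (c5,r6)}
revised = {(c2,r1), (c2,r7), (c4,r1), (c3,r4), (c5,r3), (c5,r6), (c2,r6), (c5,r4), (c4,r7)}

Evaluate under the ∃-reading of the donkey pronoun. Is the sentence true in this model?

True

"it" takes "a recipe" as antecedent — a donkey pronoun bound across the clause boundary.
Weak reading: every chef c with some tested-recipe has at least one tested-recipe r such that published(c,r) ∧ revised(c,r).
Per chef: c2:✓  c3:✓  c4:✓  c5:✓
Every chef in the restrictor has a witness.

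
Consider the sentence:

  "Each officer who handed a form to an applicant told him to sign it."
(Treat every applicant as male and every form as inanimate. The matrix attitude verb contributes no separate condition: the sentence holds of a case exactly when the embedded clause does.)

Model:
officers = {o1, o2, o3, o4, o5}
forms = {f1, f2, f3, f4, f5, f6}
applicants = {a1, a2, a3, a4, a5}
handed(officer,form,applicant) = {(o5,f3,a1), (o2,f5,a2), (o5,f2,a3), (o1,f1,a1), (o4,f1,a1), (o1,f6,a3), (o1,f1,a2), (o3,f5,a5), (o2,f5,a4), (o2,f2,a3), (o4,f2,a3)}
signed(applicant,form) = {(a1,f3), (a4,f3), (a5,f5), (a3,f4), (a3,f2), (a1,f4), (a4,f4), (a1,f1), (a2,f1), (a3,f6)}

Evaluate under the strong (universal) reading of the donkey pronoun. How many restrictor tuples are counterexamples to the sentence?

"him" takes "an applicant" as antecedent and "it" takes "a form"; both are donkey pronouns co-varying with the restrictor.
Strong reading: for every (o,f,a) with handed(o,f,a), signed(a,f).
Restrictor triples: (o1,f1,a1)→signed(a1,f1) ✓  (o1,f1,a2)→signed(a2,f1) ✓  (o1,f6,a3)→signed(a3,f6) ✓  (o2,f2,a3)→signed(a3,f2) ✓  (o2,f5,a2)→signed(a2,f5) ✗  (o2,f5,a4)→signed(a4,f5) ✗  (o3,f5,a5)→signed(a5,f5) ✓  (o4,f1,a1)→signed(a1,f1) ✓  (o4,f2,a3)→signed(a3,f2) ✓  (o5,f2,a3)→signed(a3,f2) ✓  (o5,f3,a1)→signed(a1,f3) ✓
Counterexamples (restrictor triples failing the scope): 2.

2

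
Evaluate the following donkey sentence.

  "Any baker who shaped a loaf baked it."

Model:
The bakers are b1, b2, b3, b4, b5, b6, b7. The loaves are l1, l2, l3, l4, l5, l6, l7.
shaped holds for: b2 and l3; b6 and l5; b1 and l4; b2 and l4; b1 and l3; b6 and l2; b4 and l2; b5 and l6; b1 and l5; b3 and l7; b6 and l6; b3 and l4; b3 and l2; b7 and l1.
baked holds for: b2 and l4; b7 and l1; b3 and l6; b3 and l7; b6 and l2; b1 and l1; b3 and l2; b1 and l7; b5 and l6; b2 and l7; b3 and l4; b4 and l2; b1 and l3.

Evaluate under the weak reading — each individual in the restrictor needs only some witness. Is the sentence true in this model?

"it" takes "a loaf" as antecedent — a donkey pronoun bound across the clause boundary.
Weak reading: every baker b with some shaped-loaf has at least one shaped-loaf l such that baked(b,l).
Per baker: b1:✓  b2:✓  b3:✓  b4:✓  b5:✓  b6:✓  b7:✓
Every baker in the restrictor has a witness.

True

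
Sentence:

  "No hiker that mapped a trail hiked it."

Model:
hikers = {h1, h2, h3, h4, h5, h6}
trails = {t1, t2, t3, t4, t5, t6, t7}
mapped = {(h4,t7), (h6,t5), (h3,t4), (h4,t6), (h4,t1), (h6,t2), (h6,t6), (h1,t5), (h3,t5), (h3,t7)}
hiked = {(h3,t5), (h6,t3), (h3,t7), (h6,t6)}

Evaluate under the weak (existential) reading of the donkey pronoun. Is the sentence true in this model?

"it" takes "a trail" as antecedent — a donkey pronoun bound across the clause boundary.
Truth condition: for no (h,t) with mapped(h,t) does hiked(h,t) hold.
Restrictor pairs — does the scope hold? (h1,t5):fails  (h3,t4):fails  (h3,t5):holds  (h3,t7):holds  (h4,t1):fails  (h4,t6):fails  (h4,t7):fails  (h6,t2):fails  (h6,t5):fails  (h6,t6):holds
Scope holds for 3 pair(s), so the sentence is false.

False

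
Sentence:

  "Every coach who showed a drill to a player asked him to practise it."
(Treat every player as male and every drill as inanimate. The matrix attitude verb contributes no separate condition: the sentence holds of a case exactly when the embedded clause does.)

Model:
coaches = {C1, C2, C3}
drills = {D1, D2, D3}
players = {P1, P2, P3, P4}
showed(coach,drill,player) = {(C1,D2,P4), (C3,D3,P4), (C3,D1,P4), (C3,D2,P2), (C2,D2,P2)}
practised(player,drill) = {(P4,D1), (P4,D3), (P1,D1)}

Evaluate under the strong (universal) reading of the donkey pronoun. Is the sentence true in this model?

"him" takes "a player" as antecedent and "it" takes "a drill"; both are donkey pronouns co-varying with the restrictor.
Strong reading: for every (c,d,p) with showed(c,d,p), practised(p,d).
Restrictor triples: (C1,D2,P4)→practised(P4,D2) ✗  (C2,D2,P2)→practised(P2,D2) ✗  (C3,D1,P4)→practised(P4,D1) ✓  (C3,D2,P2)→practised(P2,D2) ✗  (C3,D3,P4)→practised(P4,D3) ✓
Counterexample: (C1,D2,P4) — practised(P4,D2) does not hold.

False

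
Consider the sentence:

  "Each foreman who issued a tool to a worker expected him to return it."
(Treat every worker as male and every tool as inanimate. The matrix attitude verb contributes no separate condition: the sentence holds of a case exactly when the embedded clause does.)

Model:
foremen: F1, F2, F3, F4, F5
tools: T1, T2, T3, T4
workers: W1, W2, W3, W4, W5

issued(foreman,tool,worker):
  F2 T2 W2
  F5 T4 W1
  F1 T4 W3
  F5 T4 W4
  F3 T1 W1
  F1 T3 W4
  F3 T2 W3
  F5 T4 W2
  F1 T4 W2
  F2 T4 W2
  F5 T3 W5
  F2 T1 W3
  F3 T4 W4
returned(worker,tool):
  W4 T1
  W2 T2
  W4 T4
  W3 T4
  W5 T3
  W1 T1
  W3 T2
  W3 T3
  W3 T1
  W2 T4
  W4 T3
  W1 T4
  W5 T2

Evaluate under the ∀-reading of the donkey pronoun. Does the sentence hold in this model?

"him" takes "a worker" as antecedent and "it" takes "a tool"; both are donkey pronouns co-varying with the restrictor.
Strong reading: for every (f,t,w) with issued(f,t,w), returned(w,t).
Restrictor triples: (F1,T3,W4)→returned(W4,T3) ✓  (F1,T4,W2)→returned(W2,T4) ✓  (F1,T4,W3)→returned(W3,T4) ✓  (F2,T1,W3)→returned(W3,T1) ✓  (F2,T2,W2)→returned(W2,T2) ✓  (F2,T4,W2)→returned(W2,T4) ✓  (F3,T1,W1)→returned(W1,T1) ✓  (F3,T2,W3)→returned(W3,T2) ✓  (F3,T4,W4)→returned(W4,T4) ✓  (F5,T3,W5)→returned(W5,T3) ✓  (F5,T4,W1)→returned(W1,T4) ✓  (F5,T4,W2)→returned(W2,T4) ✓  (F5,T4,W4)→returned(W4,T4) ✓
Every restrictor triple satisfies the scope.

True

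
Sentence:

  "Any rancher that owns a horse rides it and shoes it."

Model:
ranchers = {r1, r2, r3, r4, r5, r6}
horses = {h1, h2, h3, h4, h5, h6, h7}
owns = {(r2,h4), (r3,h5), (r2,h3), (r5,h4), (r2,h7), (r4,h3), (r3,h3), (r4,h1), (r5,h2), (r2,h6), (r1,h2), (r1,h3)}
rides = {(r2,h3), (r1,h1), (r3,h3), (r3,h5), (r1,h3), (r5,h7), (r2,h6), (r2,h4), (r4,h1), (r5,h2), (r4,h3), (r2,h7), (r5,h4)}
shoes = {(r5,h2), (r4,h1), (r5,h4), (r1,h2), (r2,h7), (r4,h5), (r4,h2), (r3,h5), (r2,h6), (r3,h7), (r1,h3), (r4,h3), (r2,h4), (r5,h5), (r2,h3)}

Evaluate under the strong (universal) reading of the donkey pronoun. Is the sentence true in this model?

"it" takes "a horse" as antecedent — a donkey pronoun bound across the clause boundary.
Strong reading: for every (r,h) with owns(r,h), rides(r,h) ∧ shoes(r,h).
Restrictor pairs: (r1,h2) ✗  (r1,h3) ✓  (r2,h3) ✓  (r2,h4) ✓  (r2,h6) ✓  (r2,h7) ✓  (r3,h3) ✗  (r3,h5) ✓  (r4,h1) ✓  (r4,h3) ✓  (r5,h2) ✓  (r5,h4) ✓
Counterexample: (r1,h2) is in owns but fails the scope.

False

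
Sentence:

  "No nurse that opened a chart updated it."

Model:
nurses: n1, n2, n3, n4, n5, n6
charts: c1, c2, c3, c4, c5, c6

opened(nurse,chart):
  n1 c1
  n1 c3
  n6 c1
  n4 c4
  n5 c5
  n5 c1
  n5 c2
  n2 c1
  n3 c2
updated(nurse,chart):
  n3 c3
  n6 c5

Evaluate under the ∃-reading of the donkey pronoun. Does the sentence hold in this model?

True

"it" takes "a chart" as antecedent — a donkey pronoun bound across the clause boundary.
Truth condition: for no (n,c) with opened(n,c) does updated(n,c) hold.
Restrictor pairs — does the scope hold? (n1,c1):fails  (n1,c3):fails  (n2,c1):fails  (n3,c2):fails  (n4,c4):fails  (n5,c1):fails  (n5,c2):fails  (n5,c5):fails  (n6,c1):fails
Scope holds for no restrictor pair, so the sentence is true.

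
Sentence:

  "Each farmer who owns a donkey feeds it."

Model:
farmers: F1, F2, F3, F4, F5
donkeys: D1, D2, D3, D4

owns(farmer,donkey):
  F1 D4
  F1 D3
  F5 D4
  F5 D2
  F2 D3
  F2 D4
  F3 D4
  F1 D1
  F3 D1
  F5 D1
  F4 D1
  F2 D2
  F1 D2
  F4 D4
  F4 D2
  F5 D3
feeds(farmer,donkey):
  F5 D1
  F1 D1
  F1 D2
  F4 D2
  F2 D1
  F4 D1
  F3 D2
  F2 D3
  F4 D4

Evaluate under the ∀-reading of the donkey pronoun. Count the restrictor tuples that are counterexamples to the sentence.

"it" takes "a donkey" as antecedent — a donkey pronoun bound across the clause boundary.
Strong reading: for every (f,d) with owns(f,d), feeds(f,d).
Restrictor pairs: (F1,D1) ✓  (F1,D2) ✓  (F1,D3) ✗  (F1,D4) ✗  (F2,D2) ✗  (F2,D3) ✓  (F2,D4) ✗  (F3,D1) ✗  (F3,D4) ✗  (F4,D1) ✓  (F4,D2) ✓  (F4,D4) ✓  (F5,D1) ✓  (F5,D2) ✗  (F5,D3) ✗  (F5,D4) ✗
Counterexamples (restrictor pairs failing the scope): 9.

9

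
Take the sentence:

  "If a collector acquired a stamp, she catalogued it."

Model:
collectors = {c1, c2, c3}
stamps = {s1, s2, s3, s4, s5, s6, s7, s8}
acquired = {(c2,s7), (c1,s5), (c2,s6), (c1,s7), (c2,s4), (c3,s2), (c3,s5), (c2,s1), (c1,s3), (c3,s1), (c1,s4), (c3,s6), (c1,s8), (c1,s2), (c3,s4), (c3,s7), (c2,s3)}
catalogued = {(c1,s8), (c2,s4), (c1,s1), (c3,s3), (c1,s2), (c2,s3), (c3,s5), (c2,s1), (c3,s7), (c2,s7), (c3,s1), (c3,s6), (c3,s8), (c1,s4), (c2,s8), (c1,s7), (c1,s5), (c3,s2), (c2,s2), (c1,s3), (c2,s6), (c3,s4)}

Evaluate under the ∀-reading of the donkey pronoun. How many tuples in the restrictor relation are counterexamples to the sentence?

0

"it" takes "a stamp" as antecedent — a donkey pronoun bound across the clause boundary.
Strong reading: for every (c,s) with acquired(c,s), catalogued(c,s).
Restrictor pairs: (c1,s2) ✓  (c1,s3) ✓  (c1,s4) ✓  (c1,s5) ✓  (c1,s7) ✓  (c1,s8) ✓  (c2,s1) ✓  (c2,s3) ✓  (c2,s4) ✓  (c2,s6) ✓  (c2,s7) ✓  (c3,s1) ✓  (c3,s2) ✓  (c3,s4) ✓  (c3,s5) ✓  (c3,s6) ✓  (c3,s7) ✓
Counterexamples (restrictor pairs failing the scope): 0.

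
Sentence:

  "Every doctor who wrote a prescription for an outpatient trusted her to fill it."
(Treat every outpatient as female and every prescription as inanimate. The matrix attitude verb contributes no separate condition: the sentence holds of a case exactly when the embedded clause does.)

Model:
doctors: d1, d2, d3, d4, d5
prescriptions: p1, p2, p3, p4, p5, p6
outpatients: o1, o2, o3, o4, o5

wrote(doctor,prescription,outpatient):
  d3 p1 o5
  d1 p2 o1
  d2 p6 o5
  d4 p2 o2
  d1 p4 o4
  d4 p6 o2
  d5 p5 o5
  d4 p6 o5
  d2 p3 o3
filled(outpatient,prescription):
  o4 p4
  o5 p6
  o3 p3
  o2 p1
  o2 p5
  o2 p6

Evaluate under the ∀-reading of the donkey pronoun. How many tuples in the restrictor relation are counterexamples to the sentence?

"her" takes "an outpatient" as antecedent and "it" takes "a prescription"; both are donkey pronouns co-varying with the restrictor.
Strong reading: for every (d,p,o) with wrote(d,p,o), filled(o,p).
Restrictor triples: (d1,p2,o1)→filled(o1,p2) ✗  (d1,p4,o4)→filled(o4,p4) ✓  (d2,p3,o3)→filled(o3,p3) ✓  (d2,p6,o5)→filled(o5,p6) ✓  (d3,p1,o5)→filled(o5,p1) ✗  (d4,p2,o2)→filled(o2,p2) ✗  (d4,p6,o2)→filled(o2,p6) ✓  (d4,p6,o5)→filled(o5,p6) ✓  (d5,p5,o5)→filled(o5,p5) ✗
Counterexamples (restrictor triples failing the scope): 4.

4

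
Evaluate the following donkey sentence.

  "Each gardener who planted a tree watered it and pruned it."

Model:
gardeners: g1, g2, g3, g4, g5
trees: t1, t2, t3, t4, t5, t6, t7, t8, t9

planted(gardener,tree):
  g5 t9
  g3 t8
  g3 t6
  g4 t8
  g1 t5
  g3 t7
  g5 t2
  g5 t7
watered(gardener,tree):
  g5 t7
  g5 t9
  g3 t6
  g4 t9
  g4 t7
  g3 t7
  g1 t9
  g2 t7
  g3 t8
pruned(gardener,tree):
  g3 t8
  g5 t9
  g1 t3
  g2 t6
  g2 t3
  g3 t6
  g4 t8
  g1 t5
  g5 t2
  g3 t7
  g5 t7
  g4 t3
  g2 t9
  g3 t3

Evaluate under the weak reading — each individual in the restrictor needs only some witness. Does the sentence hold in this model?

"it" takes "a tree" as antecedent — a donkey pronoun bound across the clause boundary.
Weak reading: every gardener g with some planted-tree has at least one planted-tree t such that watered(g,t) ∧ pruned(g,t).
Per gardener: g1:✗  g3:✓  g4:✗  g5:✓
g1 has no witness among its planted-trees.

False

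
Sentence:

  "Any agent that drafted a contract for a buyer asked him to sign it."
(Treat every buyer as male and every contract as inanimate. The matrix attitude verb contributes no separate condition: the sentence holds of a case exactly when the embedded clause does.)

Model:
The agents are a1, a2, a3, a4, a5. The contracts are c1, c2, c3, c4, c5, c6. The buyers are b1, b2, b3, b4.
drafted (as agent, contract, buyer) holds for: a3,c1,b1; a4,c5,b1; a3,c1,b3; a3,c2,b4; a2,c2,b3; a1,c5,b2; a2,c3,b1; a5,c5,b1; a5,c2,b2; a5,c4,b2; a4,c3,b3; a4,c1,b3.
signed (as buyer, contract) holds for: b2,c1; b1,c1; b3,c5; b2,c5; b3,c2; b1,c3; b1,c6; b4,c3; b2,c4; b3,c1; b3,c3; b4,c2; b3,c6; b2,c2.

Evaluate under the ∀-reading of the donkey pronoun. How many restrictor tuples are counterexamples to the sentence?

"him" takes "a buyer" as antecedent and "it" takes "a contract"; both are donkey pronouns co-varying with the restrictor.
Strong reading: for every (a,c,b) with drafted(a,c,b), signed(b,c).
Restrictor triples: (a1,c5,b2)→signed(b2,c5) ✓  (a2,c2,b3)→signed(b3,c2) ✓  (a2,c3,b1)→signed(b1,c3) ✓  (a3,c1,b1)→signed(b1,c1) ✓  (a3,c1,b3)→signed(b3,c1) ✓  (a3,c2,b4)→signed(b4,c2) ✓  (a4,c1,b3)→signed(b3,c1) ✓  (a4,c3,b3)→signed(b3,c3) ✓  (a4,c5,b1)→signed(b1,c5) ✗  (a5,c2,b2)→signed(b2,c2) ✓  (a5,c4,b2)→signed(b2,c4) ✓  (a5,c5,b1)→signed(b1,c5) ✗
Counterexamples (restrictor triples failing the scope): 2.

2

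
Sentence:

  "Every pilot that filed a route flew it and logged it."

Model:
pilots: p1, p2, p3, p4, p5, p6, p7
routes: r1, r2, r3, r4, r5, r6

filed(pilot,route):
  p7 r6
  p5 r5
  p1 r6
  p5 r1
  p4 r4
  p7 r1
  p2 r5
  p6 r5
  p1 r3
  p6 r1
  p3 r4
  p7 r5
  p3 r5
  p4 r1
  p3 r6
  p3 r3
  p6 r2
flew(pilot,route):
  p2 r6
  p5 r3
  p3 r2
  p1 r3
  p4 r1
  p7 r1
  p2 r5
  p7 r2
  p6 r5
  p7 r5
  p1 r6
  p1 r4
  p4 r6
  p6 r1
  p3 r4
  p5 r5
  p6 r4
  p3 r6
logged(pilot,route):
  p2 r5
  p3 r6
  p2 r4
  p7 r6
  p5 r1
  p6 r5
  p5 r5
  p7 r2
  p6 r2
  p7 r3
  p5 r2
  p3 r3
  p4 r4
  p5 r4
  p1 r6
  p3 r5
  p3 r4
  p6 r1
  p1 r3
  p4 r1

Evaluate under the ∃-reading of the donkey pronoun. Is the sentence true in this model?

"it" takes "a route" as antecedent — a donkey pronoun bound across the clause boundary.
Weak reading: every pilot p with some filed-route has at least one filed-route r such that flew(p,r) ∧ logged(p,r).
Per pilot: p1:✓  p2:✓  p3:✓  p4:✓  p5:✓  p6:✓  p7:✗
p7 has no witness among its filed-routes.

False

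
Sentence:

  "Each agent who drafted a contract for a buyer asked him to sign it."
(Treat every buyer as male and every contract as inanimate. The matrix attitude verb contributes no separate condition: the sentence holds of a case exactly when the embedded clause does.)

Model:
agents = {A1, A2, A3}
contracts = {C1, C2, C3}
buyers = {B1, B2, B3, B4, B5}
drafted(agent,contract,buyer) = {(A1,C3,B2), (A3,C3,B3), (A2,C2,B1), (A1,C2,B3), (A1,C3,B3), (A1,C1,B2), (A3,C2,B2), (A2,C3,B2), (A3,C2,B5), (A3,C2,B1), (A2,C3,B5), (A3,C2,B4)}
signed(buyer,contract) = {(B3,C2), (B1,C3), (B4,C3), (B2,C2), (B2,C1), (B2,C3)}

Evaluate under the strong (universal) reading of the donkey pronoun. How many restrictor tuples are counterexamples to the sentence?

"him" takes "a buyer" as antecedent and "it" takes "a contract"; both are donkey pronouns co-varying with the restrictor.
Strong reading: for every (a,c,b) with drafted(a,c,b), signed(b,c).
Restrictor triples: (A1,C1,B2)→signed(B2,C1) ✓  (A1,C2,B3)→signed(B3,C2) ✓  (A1,C3,B2)→signed(B2,C3) ✓  (A1,C3,B3)→signed(B3,C3) ✗  (A2,C2,B1)→signed(B1,C2) ✗  (A2,C3,B2)→signed(B2,C3) ✓  (A2,C3,B5)→signed(B5,C3) ✗  (A3,C2,B1)→signed(B1,C2) ✗  (A3,C2,B2)→signed(B2,C2) ✓  (A3,C2,B4)→signed(B4,C2) ✗  (A3,C2,B5)→signed(B5,C2) ✗  (A3,C3,B3)→signed(B3,C3) ✗
Counterexamples (restrictor triples failing the scope): 7.

7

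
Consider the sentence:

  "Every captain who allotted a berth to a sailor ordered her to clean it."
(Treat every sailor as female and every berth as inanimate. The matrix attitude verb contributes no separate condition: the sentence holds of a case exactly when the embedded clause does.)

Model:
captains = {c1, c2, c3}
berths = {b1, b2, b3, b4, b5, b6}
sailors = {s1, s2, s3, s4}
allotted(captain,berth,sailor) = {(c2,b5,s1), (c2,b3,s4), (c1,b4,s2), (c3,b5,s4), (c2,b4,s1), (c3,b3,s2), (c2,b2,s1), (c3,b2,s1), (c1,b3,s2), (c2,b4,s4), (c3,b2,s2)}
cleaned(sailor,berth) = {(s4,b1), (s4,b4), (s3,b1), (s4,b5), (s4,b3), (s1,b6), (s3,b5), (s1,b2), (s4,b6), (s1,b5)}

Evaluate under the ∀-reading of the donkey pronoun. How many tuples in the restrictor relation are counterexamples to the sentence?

5

"her" takes "a sailor" as antecedent and "it" takes "a berth"; both are donkey pronouns co-varying with the restrictor.
Strong reading: for every (c,b,s) with allotted(c,b,s), cleaned(s,b).
Restrictor triples: (c1,b3,s2)→cleaned(s2,b3) ✗  (c1,b4,s2)→cleaned(s2,b4) ✗  (c2,b2,s1)→cleaned(s1,b2) ✓  (c2,b3,s4)→cleaned(s4,b3) ✓  (c2,b4,s1)→cleaned(s1,b4) ✗  (c2,b4,s4)→cleaned(s4,b4) ✓  (c2,b5,s1)→cleaned(s1,b5) ✓  (c3,b2,s1)→cleaned(s1,b2) ✓  (c3,b2,s2)→cleaned(s2,b2) ✗  (c3,b3,s2)→cleaned(s2,b3) ✗  (c3,b5,s4)→cleaned(s4,b5) ✓
Counterexamples (restrictor triples failing the scope): 5.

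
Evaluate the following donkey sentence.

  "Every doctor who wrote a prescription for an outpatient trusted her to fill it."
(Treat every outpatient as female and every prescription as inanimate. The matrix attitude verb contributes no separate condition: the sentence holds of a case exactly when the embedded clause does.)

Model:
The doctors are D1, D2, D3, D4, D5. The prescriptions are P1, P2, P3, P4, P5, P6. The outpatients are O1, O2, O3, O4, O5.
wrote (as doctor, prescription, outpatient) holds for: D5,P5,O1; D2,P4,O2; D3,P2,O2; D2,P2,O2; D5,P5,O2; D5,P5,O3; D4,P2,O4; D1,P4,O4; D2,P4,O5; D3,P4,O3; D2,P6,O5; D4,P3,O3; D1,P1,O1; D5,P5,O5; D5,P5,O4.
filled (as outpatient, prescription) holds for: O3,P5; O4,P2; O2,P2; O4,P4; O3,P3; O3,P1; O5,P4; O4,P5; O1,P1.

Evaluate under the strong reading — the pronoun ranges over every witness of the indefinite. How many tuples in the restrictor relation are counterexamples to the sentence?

6

"her" takes "an outpatient" as antecedent and "it" takes "a prescription"; both are donkey pronouns co-varying with the restrictor.
Strong reading: for every (d,p,o) with wrote(d,p,o), filled(o,p).
Restrictor triples: (D1,P1,O1)→filled(O1,P1) ✓  (D1,P4,O4)→filled(O4,P4) ✓  (D2,P2,O2)→filled(O2,P2) ✓  (D2,P4,O2)→filled(O2,P4) ✗  (D2,P4,O5)→filled(O5,P4) ✓  (D2,P6,O5)→filled(O5,P6) ✗  (D3,P2,O2)→filled(O2,P2) ✓  (D3,P4,O3)→filled(O3,P4) ✗  (D4,P2,O4)→filled(O4,P2) ✓  (D4,P3,O3)→filled(O3,P3) ✓  (D5,P5,O1)→filled(O1,P5) ✗  (D5,P5,O2)→filled(O2,P5) ✗  (D5,P5,O3)→filled(O3,P5) ✓  (D5,P5,O4)→filled(O4,P5) ✓  (D5,P5,O5)→filled(O5,P5) ✗
Counterexamples (restrictor triples failing the scope): 6.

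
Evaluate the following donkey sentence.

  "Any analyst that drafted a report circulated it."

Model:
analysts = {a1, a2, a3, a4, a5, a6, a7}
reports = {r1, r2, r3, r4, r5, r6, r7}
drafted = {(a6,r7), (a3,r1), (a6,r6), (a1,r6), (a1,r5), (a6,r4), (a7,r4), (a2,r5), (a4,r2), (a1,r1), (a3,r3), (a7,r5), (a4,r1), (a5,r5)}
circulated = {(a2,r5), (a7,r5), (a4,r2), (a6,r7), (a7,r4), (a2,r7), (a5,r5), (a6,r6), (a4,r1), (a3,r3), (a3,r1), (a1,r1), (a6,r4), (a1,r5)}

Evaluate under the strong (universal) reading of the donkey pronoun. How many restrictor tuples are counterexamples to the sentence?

"it" takes "a report" as antecedent — a donkey pronoun bound across the clause boundary.
Strong reading: for every (a,r) with drafted(a,r), circulated(a,r).
Restrictor pairs: (a1,r1) ✓  (a1,r5) ✓  (a1,r6) ✗  (a2,r5) ✓  (a3,r1) ✓  (a3,r3) ✓  (a4,r1) ✓  (a4,r2) ✓  (a5,r5) ✓  (a6,r4) ✓  (a6,r6) ✓  (a6,r7) ✓  (a7,r4) ✓  (a7,r5) ✓
Counterexamples (restrictor pairs failing the scope): 1.

1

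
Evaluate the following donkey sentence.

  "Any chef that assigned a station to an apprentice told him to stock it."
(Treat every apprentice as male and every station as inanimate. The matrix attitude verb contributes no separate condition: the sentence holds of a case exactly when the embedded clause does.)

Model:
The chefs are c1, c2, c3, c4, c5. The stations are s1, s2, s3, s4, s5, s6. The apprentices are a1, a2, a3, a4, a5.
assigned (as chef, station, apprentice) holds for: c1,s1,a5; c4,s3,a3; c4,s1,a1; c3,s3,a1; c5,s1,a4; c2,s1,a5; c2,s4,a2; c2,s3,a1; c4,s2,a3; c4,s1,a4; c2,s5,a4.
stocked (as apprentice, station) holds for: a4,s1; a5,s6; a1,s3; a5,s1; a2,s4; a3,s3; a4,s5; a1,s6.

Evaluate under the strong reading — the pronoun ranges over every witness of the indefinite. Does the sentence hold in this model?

False

"him" takes "an apprentice" as antecedent and "it" takes "a station"; both are donkey pronouns co-varying with the restrictor.
Strong reading: for every (c,s,a) with assigned(c,s,a), stocked(a,s).
Restrictor triples: (c1,s1,a5)→stocked(a5,s1) ✓  (c2,s1,a5)→stocked(a5,s1) ✓  (c2,s3,a1)→stocked(a1,s3) ✓  (c2,s4,a2)→stocked(a2,s4) ✓  (c2,s5,a4)→stocked(a4,s5) ✓  (c3,s3,a1)→stocked(a1,s3) ✓  (c4,s1,a1)→stocked(a1,s1) ✗  (c4,s1,a4)→stocked(a4,s1) ✓  (c4,s2,a3)→stocked(a3,s2) ✗  (c4,s3,a3)→stocked(a3,s3) ✓  (c5,s1,a4)→stocked(a4,s1) ✓
Counterexample: (c4,s1,a1) — stocked(a1,s1) does not hold.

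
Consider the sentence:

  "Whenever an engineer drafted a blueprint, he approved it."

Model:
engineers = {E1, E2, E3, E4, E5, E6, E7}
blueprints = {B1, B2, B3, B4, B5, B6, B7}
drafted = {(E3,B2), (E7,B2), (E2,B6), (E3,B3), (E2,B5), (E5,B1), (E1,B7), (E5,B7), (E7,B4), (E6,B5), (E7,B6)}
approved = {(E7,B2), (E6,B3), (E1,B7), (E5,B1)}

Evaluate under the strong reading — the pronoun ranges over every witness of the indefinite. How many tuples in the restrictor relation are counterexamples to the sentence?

8

"it" takes "a blueprint" as antecedent — a donkey pronoun bound across the clause boundary.
Strong reading: for every (e,b) with drafted(e,b), approved(e,b).
Restrictor pairs: (E1,B7) ✓  (E2,B5) ✗  (E2,B6) ✗  (E3,B2) ✗  (E3,B3) ✗  (E5,B1) ✓  (E5,B7) ✗  (E6,B5) ✗  (E7,B2) ✓  (E7,B4) ✗  (E7,B6) ✗
Counterexamples (restrictor pairs failing the scope): 8.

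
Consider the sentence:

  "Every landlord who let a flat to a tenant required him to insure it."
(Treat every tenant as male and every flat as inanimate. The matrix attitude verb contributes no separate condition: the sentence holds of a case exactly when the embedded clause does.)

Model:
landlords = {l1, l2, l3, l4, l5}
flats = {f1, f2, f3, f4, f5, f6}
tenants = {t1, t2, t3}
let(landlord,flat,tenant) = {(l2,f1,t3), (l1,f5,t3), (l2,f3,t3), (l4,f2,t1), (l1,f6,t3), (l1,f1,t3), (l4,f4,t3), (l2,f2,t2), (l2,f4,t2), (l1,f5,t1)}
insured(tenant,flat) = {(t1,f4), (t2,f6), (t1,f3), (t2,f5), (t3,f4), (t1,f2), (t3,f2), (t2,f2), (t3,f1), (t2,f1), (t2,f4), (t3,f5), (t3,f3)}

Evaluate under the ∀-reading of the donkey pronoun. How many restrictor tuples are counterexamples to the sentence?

2

"him" takes "a tenant" as antecedent and "it" takes "a flat"; both are donkey pronouns co-varying with the restrictor.
Strong reading: for every (l,f,t) with let(l,f,t), insured(t,f).
Restrictor triples: (l1,f1,t3)→insured(t3,f1) ✓  (l1,f5,t1)→insured(t1,f5) ✗  (l1,f5,t3)→insured(t3,f5) ✓  (l1,f6,t3)→insured(t3,f6) ✗  (l2,f1,t3)→insured(t3,f1) ✓  (l2,f2,t2)→insured(t2,f2) ✓  (l2,f3,t3)→insured(t3,f3) ✓  (l2,f4,t2)→insured(t2,f4) ✓  (l4,f2,t1)→insured(t1,f2) ✓  (l4,f4,t3)→insured(t3,f4) ✓
Counterexamples (restrictor triples failing the scope): 2.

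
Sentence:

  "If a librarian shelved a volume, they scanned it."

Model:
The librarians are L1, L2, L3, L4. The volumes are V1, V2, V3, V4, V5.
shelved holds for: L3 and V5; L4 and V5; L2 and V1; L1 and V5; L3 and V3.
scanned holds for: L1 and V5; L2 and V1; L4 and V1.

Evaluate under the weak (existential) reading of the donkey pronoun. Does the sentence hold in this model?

"it" takes "a volume" as antecedent — a donkey pronoun bound across the clause boundary.
Weak reading: every librarian l with some shelved-volume has at least one shelved-volume v such that scanned(l,v).
Per librarian: L1:✓  L2:✓  L3:✗  L4:✗
L3 has no witness among its shelved-volumes.

False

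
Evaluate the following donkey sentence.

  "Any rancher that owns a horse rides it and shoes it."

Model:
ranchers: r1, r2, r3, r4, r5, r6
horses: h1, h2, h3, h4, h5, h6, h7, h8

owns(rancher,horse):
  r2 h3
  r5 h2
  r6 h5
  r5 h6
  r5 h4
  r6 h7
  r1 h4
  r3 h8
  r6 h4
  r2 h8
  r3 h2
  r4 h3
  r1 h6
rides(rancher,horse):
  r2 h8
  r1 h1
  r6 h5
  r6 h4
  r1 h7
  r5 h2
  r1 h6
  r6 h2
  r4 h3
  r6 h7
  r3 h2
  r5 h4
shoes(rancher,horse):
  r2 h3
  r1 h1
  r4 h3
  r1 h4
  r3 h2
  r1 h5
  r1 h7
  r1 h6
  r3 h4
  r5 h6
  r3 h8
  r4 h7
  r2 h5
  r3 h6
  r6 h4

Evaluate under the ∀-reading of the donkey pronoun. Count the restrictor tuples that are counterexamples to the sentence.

"it" takes "a horse" as antecedent — a donkey pronoun bound across the clause boundary.
Strong reading: for every (r,h) with owns(r,h), rides(r,h) ∧ shoes(r,h).
Restrictor pairs: (r1,h4) ✗  (r1,h6) ✓  (r2,h3) ✗  (r2,h8) ✗  (r3,h2) ✓  (r3,h8) ✗  (r4,h3) ✓  (r5,h2) ✗  (r5,h4) ✗  (r5,h6) ✗  (r6,h4) ✓  (r6,h5) ✗  (r6,h7) ✗
Counterexamples (restrictor pairs failing the scope): 9.

9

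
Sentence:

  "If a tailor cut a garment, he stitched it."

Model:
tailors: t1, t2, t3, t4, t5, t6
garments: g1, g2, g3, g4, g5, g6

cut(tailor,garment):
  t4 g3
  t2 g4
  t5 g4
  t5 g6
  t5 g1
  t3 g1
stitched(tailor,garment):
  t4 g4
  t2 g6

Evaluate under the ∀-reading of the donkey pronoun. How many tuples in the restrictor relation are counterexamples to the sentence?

"it" takes "a garment" as antecedent — a donkey pronoun bound across the clause boundary.
Strong reading: for every (t,g) with cut(t,g), stitched(t,g).
Restrictor pairs: (t2,g4) ✗  (t3,g1) ✗  (t4,g3) ✗  (t5,g1) ✗  (t5,g4) ✗  (t5,g6) ✗
Counterexamples (restrictor pairs failing the scope): 6.

6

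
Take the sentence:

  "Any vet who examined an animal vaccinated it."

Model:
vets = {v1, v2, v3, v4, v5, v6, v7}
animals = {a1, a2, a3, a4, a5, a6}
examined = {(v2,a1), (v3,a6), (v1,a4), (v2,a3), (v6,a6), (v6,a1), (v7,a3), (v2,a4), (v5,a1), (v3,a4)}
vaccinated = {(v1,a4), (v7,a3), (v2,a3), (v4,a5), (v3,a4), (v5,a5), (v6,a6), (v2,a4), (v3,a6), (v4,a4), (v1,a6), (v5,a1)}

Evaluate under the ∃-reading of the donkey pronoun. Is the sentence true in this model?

True

"it" takes "an animal" as antecedent — a donkey pronoun bound across the clause boundary.
Weak reading: every vet v with some examined-animal has at least one examined-animal a such that vaccinated(v,a).
Per vet: v1:✓  v2:✓  v3:✓  v5:✓  v6:✓  v7:✓
Every vet in the restrictor has a witness.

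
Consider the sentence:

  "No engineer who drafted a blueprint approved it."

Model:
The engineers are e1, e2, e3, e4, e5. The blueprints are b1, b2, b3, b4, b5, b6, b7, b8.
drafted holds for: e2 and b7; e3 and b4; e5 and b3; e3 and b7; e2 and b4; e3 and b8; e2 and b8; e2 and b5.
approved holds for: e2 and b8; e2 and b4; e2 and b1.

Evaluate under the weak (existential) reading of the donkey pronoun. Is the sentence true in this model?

False

"it" takes "a blueprint" as antecedent — a donkey pronoun bound across the clause boundary.
Truth condition: for no (e,b) with drafted(e,b) does approved(e,b) hold.
Restrictor pairs — does the scope hold? (e2,b4):holds  (e2,b5):fails  (e2,b7):fails  (e2,b8):holds  (e3,b4):fails  (e3,b7):fails  (e3,b8):fails  (e5,b3):fails
Scope holds for 2 pair(s), so the sentence is false.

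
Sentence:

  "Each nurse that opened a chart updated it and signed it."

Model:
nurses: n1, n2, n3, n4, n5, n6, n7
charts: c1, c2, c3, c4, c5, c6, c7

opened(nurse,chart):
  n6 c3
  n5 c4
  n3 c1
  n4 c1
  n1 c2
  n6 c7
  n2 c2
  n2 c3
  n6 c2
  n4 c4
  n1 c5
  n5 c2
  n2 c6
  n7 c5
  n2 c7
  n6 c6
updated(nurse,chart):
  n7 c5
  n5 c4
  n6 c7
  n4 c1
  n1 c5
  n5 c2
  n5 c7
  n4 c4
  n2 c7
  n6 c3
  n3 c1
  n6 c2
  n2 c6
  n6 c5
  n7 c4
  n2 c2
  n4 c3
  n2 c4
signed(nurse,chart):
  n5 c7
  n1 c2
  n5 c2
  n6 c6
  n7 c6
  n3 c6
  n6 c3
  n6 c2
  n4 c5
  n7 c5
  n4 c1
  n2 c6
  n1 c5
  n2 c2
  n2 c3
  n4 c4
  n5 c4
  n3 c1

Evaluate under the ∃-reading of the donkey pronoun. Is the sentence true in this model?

True

"it" takes "a chart" as antecedent — a donkey pronoun bound across the clause boundary.
Weak reading: every nurse n with some opened-chart has at least one opened-chart c such that updated(n,c) ∧ signed(n,c).
Per nurse: n1:✓  n2:✓  n3:✓  n4:✓  n5:✓  n6:✓  n7:✓
Every nurse in the restrictor has a witness.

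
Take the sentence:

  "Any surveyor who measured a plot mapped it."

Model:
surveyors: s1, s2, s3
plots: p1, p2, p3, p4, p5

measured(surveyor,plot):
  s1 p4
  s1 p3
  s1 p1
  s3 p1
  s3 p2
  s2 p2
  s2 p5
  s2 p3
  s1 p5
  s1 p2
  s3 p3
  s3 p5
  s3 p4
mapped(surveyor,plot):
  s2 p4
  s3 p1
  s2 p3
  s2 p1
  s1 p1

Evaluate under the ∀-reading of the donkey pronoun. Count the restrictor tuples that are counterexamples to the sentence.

10

"it" takes "a plot" as antecedent — a donkey pronoun bound across the clause boundary.
Strong reading: for every (s,p) with measured(s,p), mapped(s,p).
Restrictor pairs: (s1,p1) ✓  (s1,p2) ✗  (s1,p3) ✗  (s1,p4) ✗  (s1,p5) ✗  (s2,p2) ✗  (s2,p3) ✓  (s2,p5) ✗  (s3,p1) ✓  (s3,p2) ✗  (s3,p3) ✗  (s3,p4) ✗  (s3,p5) ✗
Counterexamples (restrictor pairs failing the scope): 10.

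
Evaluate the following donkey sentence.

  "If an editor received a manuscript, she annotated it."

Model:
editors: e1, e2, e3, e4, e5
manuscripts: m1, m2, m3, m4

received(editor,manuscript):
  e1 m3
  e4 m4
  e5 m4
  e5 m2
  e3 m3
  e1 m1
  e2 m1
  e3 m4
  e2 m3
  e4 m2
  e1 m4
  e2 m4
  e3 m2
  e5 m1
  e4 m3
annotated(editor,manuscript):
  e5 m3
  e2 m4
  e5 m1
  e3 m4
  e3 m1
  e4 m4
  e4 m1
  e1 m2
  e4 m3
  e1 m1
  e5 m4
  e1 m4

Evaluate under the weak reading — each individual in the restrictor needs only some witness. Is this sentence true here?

True

"it" takes "a manuscript" as antecedent — a donkey pronoun bound across the clause boundary.
Weak reading: every editor e with some received-manuscript has at least one received-manuscript m such that annotated(e,m).
Per editor: e1:✓  e2:✓  e3:✓  e4:✓  e5:✓
Every editor in the restrictor has a witness.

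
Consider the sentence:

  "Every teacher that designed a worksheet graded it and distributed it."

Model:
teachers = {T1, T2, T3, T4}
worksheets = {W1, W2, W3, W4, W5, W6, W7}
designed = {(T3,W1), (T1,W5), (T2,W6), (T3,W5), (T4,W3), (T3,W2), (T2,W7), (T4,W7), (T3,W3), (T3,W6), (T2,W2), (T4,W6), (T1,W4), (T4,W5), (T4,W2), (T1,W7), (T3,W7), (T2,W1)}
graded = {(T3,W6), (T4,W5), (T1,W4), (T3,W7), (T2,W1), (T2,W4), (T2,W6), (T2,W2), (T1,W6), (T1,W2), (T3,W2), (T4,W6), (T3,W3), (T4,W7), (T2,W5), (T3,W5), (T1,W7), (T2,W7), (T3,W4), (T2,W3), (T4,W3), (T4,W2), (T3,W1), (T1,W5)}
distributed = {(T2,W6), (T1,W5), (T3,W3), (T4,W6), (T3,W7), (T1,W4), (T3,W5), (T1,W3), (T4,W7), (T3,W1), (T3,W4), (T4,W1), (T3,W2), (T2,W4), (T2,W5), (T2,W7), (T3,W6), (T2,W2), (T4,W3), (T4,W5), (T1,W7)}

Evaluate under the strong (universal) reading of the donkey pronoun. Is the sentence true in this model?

"it" takes "a worksheet" as antecedent — a donkey pronoun bound across the clause boundary.
Strong reading: for every (t,w) with designed(t,w), graded(t,w) ∧ distributed(t,w).
Restrictor pairs: (T1,W4) ✓  (T1,W5) ✓  (T1,W7) ✓  (T2,W1) ✗  (T2,W2) ✓  (T2,W6) ✓  (T2,W7) ✓  (T3,W1) ✓  (T3,W2) ✓  (T3,W3) ✓  (T3,W5) ✓  (T3,W6) ✓  (T3,W7) ✓  (T4,W2) ✗  (T4,W3) ✓  (T4,W5) ✓  (T4,W6) ✓  (T4,W7) ✓
Counterexample: (T2,W1) is in designed but fails the scope.

False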